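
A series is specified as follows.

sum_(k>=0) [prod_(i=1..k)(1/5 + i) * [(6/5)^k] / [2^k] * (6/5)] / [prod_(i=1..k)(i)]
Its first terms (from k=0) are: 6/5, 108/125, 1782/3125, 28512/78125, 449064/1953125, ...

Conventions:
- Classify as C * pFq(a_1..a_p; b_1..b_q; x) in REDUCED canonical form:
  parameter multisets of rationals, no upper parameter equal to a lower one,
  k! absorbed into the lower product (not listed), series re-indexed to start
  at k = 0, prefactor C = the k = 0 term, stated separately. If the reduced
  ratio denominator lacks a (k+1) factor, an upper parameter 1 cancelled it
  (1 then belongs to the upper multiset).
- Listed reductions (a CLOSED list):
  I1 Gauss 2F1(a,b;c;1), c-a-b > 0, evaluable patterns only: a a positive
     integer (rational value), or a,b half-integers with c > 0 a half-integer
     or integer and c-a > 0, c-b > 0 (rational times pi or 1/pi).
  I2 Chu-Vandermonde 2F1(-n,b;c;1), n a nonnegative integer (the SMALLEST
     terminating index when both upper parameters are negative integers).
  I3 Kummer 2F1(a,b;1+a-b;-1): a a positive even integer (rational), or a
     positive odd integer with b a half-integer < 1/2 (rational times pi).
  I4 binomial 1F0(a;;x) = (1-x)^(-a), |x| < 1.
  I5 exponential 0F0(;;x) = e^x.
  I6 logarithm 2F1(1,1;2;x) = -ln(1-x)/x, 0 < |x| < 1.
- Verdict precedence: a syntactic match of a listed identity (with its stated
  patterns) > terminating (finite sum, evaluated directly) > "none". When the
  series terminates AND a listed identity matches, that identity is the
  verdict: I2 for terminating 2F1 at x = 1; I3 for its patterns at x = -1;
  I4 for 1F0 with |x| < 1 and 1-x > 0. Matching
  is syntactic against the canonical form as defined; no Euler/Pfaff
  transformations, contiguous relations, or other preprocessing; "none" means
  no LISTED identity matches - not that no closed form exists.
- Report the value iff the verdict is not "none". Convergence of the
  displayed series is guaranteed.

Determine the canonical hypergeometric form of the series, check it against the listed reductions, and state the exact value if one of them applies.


Structural cue: t_0 being 6/5, the two k-th powers (C = 6/5, x = 3/5) combine into one argument.
Adjacent-term ratio: r(k) = (3/5) * (k+6/5) / [(k+1)] - rational; roots negated = parameters, x = (3/5), C = 6/5.

With C = 6/5: the canonical form is 1F0(6/5; -; 3/5). Verdict (x = 3/5): binomial (I4) applies (the 1F0 binomial series: exponent -6/5, x = 3/5). Value: (6/5) * (2/5)^(-6/5).


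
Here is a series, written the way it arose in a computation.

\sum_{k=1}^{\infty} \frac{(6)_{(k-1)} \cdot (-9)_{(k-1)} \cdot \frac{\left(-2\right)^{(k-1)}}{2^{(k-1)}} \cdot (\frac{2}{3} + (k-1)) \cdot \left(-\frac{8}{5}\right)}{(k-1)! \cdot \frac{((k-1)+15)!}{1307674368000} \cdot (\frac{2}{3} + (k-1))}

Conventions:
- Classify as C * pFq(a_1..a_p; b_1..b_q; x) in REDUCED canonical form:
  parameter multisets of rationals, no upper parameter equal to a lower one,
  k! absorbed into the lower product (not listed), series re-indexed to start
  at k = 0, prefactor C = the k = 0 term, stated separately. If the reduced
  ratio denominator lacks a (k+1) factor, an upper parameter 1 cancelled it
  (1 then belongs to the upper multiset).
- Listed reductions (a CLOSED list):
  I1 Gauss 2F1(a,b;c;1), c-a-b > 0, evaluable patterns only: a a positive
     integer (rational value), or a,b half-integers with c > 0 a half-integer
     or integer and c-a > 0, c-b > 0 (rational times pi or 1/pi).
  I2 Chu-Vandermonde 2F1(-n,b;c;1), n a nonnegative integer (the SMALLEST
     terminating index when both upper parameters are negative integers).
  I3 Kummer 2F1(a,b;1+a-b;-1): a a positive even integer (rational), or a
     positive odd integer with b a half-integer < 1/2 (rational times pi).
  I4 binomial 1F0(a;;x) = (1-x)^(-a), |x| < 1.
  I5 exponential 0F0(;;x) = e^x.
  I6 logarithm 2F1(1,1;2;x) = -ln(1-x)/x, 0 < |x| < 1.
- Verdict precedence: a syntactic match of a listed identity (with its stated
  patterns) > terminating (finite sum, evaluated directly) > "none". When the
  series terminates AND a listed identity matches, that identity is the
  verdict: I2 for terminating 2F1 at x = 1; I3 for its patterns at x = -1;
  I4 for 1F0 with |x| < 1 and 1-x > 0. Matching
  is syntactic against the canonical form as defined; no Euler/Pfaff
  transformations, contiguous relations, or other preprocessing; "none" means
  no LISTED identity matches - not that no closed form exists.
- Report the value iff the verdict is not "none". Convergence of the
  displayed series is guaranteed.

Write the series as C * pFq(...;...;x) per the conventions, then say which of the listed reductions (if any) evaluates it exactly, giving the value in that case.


Canonical form: C = -\frac{8}{5} times 2F1 with upper {-9, 6}, lower {16}, x = -1. Verdict: this is Kummer's theorem (I3) (x = -1; c = 16 equals 1+a-b for upper {-9, 6}: listed pattern). Value: -\frac{182}{5}.

Key step: t_0 being -\frac{8}{5}, k + 2/3 divides numerator and denominator alike; prefactor -8/5 after cancelling.
Step ratio: r(k) = -1 * (k-9) (k+6) / [(k+16) (k+1)] - rational; roots negated = parameters, x = -1, C = -\frac{8}{5}.


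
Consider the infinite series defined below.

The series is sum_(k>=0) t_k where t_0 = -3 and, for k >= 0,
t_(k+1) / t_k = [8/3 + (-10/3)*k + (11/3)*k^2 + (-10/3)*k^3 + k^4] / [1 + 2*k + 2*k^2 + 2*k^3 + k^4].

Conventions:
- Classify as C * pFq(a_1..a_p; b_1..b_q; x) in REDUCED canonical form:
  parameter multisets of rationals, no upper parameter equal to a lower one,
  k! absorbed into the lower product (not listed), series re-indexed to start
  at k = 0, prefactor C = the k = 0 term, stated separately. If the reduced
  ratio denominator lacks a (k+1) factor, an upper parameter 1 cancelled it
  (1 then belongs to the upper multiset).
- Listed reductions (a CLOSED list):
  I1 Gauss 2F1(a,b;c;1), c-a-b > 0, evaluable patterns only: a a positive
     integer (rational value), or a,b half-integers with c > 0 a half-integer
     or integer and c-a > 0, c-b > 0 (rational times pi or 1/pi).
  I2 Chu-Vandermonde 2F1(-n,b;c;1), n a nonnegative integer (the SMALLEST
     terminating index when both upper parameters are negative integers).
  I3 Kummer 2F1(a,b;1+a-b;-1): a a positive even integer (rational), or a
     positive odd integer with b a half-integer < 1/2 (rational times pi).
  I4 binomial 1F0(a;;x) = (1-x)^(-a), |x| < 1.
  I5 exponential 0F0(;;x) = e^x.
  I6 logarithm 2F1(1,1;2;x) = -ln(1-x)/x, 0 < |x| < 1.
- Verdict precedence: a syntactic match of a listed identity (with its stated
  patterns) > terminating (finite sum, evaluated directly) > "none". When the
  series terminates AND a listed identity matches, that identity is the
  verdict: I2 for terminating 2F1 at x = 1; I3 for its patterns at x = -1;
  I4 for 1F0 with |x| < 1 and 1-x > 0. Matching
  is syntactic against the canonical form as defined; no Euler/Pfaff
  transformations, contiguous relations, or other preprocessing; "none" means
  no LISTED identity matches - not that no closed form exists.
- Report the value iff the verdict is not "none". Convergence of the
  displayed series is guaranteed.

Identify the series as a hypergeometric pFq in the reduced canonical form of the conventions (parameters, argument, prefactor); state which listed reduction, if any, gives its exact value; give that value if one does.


Reduced: x = 1, 2F1, upper = {-2, -4/3}, lower = {1}, C = -3. Verdict: Vandermonde's identity (I2) matches (terminating 2F1 at x = 1 with n = 2, b = -4/3, c = 1). Exact value: -35/3.

First insight: from the first term -3: cancel k^2 + 1 from the displayed ratio first; then C = -3, x = 1.
Consecutive-term ratio: r(k) = 1 * (k-2) (k-4/3) / [(k+1) (k+1)] ; factor over Q: parameters, x = 1, and C = -3.


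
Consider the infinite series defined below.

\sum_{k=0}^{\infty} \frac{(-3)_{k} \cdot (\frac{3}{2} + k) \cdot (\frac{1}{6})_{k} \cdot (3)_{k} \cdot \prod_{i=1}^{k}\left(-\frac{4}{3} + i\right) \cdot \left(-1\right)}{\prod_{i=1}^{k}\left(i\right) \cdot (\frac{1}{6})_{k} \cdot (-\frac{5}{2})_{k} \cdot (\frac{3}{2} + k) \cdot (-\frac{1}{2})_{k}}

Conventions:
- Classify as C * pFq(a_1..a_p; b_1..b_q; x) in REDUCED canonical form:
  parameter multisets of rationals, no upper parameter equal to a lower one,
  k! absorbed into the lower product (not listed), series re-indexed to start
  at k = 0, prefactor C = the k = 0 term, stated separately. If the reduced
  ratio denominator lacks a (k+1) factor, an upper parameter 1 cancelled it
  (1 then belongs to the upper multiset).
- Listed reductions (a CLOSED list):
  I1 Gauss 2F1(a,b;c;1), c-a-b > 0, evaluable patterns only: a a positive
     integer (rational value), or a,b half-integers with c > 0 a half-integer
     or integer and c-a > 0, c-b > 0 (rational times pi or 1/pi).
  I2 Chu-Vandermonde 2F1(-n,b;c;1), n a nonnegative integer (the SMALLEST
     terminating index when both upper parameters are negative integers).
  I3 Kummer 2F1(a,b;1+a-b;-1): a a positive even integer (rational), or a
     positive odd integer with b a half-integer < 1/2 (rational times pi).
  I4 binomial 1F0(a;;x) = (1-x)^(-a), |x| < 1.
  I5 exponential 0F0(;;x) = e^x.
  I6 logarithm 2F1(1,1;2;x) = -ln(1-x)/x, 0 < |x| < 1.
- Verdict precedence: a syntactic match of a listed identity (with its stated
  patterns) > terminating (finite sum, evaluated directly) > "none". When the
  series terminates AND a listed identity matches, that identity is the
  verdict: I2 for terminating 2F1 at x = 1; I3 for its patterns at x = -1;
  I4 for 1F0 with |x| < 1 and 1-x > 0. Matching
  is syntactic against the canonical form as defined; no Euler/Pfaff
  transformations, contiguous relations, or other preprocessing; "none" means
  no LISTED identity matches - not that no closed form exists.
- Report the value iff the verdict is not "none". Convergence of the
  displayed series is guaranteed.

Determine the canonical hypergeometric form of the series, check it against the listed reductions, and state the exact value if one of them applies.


Classification (C = -1): 3F2 with upper {-3, -\frac{1}{3}, 3}, lower {-\frac{5}{2}, -\frac{1}{2}}, argument x = 1. Verdict: terminating. (-3)_k vanishes past k = 3, leaving a 4-term sum, computed directly. Sum: -\frac{17633}{405}.

First insight: t_0 = -1 here, and the running product (C = -1) telescopes to a rising factorial.
Consecutive-term ratio: r(k) = 1 * (k-3) (k-\frac{1}{3}) (k+3) / [(k-\frac{5}{2}) (k-\frac{1}{2}) (k+1)] - poly over poly, x = 1 from leading terms; C = -1 at k = 0.


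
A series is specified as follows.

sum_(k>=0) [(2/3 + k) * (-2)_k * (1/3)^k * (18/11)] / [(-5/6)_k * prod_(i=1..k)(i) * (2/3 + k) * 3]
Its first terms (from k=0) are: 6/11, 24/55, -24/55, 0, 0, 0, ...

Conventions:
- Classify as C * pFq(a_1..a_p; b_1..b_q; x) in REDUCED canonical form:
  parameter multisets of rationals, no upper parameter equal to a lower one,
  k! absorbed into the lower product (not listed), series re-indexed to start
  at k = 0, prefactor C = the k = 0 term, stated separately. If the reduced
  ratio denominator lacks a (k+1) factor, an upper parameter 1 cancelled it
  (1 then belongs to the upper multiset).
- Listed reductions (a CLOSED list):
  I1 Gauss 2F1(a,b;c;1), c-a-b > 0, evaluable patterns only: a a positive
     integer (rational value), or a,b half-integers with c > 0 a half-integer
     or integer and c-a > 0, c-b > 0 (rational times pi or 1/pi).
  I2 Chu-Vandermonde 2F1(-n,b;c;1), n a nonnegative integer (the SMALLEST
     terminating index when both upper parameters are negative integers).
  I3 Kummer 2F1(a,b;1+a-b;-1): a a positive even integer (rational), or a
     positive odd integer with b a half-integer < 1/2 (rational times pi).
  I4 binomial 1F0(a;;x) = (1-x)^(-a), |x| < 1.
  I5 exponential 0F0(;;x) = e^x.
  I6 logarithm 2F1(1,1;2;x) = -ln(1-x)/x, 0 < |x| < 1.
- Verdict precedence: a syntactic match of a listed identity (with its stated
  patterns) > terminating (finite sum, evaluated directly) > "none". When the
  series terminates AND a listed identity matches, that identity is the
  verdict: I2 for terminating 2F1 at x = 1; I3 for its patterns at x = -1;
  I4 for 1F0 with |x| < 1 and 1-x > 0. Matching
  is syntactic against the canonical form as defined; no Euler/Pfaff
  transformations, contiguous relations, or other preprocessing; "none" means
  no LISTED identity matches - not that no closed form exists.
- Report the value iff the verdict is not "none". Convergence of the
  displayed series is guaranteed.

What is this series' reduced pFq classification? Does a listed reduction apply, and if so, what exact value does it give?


Key observation: t_0 = 6/11 here, and the constant factors (prefactor 6/11) combine into one prefactor.
Adjacent-term ratio: r(k) = (1/3) * (k-2) / [(k-5/6) (k+1)] - rational in k. x = (1/3); t_0 = 6/11; negate the roots.

Canonical form: C = 6/11 times 1F1 with upper {-2}, lower {-5/6}, x = 1/3. Verdict: terminating at k = 2: the factor (-2)_k kills every later term; summing the 3 survivors is exact. Value: 6/11.


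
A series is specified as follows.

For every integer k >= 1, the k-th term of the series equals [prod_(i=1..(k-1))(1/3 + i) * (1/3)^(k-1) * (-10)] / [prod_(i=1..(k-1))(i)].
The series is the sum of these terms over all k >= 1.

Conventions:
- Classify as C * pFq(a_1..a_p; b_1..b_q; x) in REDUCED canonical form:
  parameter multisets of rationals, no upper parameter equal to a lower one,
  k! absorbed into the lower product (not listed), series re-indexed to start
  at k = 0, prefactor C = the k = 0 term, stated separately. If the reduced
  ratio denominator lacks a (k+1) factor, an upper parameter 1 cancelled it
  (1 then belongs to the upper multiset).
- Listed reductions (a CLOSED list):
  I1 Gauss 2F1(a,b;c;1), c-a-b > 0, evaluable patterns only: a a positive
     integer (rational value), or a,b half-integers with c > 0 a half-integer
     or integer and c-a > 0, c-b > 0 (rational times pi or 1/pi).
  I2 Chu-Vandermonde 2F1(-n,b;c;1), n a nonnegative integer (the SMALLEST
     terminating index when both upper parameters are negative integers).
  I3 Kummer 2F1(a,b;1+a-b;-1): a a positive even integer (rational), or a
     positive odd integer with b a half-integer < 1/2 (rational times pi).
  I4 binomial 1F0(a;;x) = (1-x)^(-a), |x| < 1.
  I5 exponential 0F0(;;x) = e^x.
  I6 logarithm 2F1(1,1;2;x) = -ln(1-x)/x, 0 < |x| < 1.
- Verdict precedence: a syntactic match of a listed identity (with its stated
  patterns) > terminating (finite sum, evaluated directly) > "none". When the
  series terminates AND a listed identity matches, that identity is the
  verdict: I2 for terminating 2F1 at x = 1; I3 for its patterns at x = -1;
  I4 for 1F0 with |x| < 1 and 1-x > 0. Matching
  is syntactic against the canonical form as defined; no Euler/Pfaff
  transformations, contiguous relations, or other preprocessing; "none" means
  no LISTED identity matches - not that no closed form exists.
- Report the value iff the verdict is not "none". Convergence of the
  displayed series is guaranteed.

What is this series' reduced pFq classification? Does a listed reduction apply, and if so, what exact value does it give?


This is -10 * 1F0(4/3; -; 1/3) in reduced canonical form. Verdict at x = 1/3: the I4 binomial reduction matches (the 1F0 binomial series: exponent -4/3, x = 1/3). Value: (-10) * (2/3)^(-4/3).

Key step: with t_0 = -10, the product of the first k integers (C = -10, x = 1/3) is k!.
Step ratio: r(k) = (1/3) * (k+4/3) / [(k+1)] - rational; roots negated = parameters, x = (1/3), C = -10.


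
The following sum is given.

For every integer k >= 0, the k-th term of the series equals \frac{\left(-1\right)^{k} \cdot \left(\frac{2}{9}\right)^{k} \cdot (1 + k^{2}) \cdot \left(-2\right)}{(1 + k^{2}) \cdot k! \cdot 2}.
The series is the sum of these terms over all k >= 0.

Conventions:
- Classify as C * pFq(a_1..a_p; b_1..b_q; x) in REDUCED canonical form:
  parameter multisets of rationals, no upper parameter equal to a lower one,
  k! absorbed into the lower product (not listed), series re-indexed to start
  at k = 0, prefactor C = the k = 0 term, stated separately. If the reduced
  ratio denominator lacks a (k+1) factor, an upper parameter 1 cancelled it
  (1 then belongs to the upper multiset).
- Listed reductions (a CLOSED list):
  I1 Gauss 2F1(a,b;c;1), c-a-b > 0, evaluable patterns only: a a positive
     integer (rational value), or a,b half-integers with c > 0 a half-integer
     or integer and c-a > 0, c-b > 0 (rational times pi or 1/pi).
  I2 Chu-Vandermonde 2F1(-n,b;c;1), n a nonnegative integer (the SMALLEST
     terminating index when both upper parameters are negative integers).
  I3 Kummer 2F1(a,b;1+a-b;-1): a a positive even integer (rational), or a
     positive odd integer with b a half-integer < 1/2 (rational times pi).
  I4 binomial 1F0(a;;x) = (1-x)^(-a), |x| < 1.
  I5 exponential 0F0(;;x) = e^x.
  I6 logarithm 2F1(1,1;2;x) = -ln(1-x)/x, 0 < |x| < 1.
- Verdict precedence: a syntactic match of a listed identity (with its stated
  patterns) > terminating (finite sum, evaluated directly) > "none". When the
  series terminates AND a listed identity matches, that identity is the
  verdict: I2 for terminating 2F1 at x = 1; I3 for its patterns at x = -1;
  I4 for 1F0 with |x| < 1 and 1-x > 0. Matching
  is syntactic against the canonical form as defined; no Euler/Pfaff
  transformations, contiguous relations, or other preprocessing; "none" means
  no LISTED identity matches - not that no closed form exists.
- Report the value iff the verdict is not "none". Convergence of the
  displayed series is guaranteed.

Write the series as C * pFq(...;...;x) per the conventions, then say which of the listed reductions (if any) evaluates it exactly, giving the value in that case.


Reduced: x = -\frac{2}{9}, 0F0, upper = {-}, lower = {-}, C = -1. Verdict: exponential (I5) fires (the 0F0 exponential series at x = -\frac{2}{9}). Value: \left(-1\right) \cdot e^{-\frac{2}{9}}.

Key step: t_0 = -1 here, and striking the common factor k^2 + 1 reduces the term (C = -1).
Consecutive-term ratio: r(k) = -\frac{2}{9} * 1 / [(k+1)] ; factor over Q: parameters, x = -\frac{2}{9}, and C = -1.


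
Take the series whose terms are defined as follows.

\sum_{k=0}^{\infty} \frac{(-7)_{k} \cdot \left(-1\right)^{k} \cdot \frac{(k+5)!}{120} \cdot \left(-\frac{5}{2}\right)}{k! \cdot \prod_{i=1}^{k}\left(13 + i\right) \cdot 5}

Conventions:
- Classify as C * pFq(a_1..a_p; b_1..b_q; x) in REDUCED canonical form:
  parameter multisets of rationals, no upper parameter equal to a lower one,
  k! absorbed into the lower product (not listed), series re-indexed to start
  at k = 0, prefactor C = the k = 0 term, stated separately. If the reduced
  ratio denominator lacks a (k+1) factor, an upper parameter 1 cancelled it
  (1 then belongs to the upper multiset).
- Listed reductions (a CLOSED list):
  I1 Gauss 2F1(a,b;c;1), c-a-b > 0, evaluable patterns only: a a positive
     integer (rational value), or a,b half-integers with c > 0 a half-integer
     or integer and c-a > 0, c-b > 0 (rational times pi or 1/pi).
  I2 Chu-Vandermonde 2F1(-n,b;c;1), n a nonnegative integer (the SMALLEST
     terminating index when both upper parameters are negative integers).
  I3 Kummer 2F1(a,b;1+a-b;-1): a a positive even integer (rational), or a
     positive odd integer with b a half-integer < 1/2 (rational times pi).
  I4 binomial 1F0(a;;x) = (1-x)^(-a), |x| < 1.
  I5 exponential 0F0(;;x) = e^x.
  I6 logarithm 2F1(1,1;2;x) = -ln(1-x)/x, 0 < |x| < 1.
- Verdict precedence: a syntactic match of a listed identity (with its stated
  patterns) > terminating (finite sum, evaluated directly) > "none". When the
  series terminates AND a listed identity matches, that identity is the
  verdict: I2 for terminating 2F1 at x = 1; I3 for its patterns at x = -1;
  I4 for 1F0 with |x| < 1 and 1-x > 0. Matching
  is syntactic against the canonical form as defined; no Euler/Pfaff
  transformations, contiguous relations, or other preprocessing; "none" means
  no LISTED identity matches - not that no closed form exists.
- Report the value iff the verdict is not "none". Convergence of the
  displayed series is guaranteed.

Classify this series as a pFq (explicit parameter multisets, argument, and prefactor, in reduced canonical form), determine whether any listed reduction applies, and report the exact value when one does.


The series (x = -1) is 2F1: upper {-7, 6}, lower {14}, prefactor -\frac{1}{2}. Verdict: Kummer (I3) matches (x = -1; c = 14 equals 1+a-b for upper {-7, 6}: listed pattern). Sum: -\frac{143}{20}.

First insight: with t_0 = -\frac{1}{2}, the constant factors (C = -1/2) combine into one prefactor.
Term ratio: r(k) = -1 * (k-7) (k+6) / [(k+14) (k+1)] - rational in k, leading ratio -1; with t_0 = -\frac{1}{2}, classification follows.


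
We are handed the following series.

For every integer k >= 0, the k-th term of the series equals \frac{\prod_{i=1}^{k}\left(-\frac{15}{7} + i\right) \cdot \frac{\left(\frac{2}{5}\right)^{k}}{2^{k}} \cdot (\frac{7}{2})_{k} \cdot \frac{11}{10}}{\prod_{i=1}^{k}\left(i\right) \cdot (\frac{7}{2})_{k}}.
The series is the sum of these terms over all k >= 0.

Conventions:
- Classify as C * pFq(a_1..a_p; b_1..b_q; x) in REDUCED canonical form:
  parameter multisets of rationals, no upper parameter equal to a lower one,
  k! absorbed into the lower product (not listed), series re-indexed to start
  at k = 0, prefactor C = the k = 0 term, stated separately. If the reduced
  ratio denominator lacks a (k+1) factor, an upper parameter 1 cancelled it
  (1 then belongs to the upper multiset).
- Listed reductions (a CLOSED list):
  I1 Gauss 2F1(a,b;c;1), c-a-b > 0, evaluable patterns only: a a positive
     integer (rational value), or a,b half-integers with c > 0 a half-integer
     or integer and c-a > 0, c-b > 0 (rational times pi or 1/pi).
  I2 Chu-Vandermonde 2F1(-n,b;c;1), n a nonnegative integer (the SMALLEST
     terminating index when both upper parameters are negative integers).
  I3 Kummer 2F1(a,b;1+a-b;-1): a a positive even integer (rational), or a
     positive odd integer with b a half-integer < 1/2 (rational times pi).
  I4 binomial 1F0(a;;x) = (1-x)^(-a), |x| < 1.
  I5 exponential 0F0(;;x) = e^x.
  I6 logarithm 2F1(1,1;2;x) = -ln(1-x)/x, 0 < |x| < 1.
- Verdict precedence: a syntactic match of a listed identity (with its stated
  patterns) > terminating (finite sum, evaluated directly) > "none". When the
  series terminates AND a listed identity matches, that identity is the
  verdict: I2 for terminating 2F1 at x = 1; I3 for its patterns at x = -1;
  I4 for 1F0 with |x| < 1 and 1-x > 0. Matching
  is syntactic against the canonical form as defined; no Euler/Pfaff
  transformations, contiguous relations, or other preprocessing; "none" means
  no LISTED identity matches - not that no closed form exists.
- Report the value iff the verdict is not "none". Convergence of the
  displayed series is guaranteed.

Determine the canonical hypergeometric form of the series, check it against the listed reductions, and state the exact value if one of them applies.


x = \frac{1}{5} here; the reduced form reads 1F0, upper {-\frac{8}{7}}, lower {-}, C = \frac{11}{10}. Verdict: this is the I4 binomial reduction (the 1F0 binomial series: exponent 8/7, x = \frac{1}{5}). Sum: \frac{11}{10} \cdot \left(\frac{4}{5}\right)^{\frac{8}{7}}.

Structural cue: from the first term \frac{11}{10}: the running product (prefactor 11/10) telescopes to a rising factorial.
Ratio: r(k) = \frac{1}{5} * (k-\frac{8}{7}) / [(k+1)] - rational in k, leading ratio \frac{1}{5}; with t_0 = \frac{11}{10}, classification follows.


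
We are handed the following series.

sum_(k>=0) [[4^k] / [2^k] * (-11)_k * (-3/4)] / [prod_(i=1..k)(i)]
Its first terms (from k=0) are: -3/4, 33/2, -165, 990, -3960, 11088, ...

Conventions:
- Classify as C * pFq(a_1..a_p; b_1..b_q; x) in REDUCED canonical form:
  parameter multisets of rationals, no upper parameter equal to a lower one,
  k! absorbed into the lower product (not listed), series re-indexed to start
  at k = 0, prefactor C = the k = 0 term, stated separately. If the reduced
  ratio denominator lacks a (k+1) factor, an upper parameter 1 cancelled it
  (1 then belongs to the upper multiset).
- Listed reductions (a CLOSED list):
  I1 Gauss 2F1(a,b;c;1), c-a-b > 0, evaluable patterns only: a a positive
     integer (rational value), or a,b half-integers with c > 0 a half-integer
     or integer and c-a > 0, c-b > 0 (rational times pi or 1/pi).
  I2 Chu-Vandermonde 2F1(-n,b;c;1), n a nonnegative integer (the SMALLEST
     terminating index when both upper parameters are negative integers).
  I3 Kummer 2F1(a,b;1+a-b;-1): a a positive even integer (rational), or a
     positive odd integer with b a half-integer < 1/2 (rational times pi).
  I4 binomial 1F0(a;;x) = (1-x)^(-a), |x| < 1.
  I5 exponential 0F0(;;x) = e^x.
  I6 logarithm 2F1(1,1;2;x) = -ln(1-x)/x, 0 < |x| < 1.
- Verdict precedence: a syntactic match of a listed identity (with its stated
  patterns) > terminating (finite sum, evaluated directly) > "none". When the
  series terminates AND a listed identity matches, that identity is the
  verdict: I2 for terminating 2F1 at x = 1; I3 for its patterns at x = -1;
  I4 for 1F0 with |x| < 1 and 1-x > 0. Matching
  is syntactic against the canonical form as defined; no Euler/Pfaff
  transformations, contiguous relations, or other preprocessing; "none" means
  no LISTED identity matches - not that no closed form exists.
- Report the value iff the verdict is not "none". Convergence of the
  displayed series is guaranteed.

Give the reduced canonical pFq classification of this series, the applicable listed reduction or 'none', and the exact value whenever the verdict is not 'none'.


Classification (C = -3/4): 1F0 with upper {-11}, lower {-}, argument x = 2. Verdict: terminating - upper -11 stops the sum at k = 11; the 12 terms are added exactly. Value: 3/4.

Key observation: t_0 = -3/4 here, and the two k-th powers (C = -3/4) combine into one argument.
Step ratio: r(k) = 2 * (k-11) / [(k+1)] - rational; roots negated = parameters, x = 2, C = -3/4.


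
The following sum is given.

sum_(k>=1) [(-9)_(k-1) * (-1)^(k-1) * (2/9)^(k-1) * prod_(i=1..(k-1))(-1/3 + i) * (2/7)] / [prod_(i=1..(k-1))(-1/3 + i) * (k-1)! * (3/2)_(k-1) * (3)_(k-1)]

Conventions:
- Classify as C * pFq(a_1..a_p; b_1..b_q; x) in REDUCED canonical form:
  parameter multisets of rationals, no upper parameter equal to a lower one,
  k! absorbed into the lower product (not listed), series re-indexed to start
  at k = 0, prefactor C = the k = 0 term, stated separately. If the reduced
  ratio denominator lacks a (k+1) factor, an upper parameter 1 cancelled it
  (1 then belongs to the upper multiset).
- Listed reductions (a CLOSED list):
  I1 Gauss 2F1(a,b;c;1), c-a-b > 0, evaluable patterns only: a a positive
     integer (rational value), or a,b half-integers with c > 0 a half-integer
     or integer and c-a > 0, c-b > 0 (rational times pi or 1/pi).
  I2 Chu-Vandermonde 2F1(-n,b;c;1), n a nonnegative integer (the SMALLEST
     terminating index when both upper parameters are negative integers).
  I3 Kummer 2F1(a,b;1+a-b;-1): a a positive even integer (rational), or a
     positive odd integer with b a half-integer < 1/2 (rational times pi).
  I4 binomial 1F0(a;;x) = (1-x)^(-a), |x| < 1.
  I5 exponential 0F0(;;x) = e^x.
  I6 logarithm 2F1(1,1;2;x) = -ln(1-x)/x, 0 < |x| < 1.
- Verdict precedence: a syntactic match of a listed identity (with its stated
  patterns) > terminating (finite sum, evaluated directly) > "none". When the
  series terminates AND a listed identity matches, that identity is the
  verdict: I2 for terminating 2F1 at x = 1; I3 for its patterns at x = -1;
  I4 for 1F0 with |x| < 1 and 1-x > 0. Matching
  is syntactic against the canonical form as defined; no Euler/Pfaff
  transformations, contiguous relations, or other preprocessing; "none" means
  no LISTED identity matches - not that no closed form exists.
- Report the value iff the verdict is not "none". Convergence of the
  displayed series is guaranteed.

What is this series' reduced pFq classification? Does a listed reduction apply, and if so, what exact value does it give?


Canonical form: C = 2/7 times 1F2 with upper {-9}, lower {3/2, 3}, x = -2/9. Verdict: terminating - the sum ends at index 9 because -9 is a negative integer; exact evaluation follows. Value: 117477879868581478717222/276858591456067816820625.

Key step: t_0 being 2/7, the lower running product (prefactor 2/7) is a rising factorial.
Consecutive-term ratio: r(k) = (-2/9) * (k-9) / [(k+3/2) (k+3) (k+1)] ; factor over Q: parameters, x = (-2/9), and C = 2/7.


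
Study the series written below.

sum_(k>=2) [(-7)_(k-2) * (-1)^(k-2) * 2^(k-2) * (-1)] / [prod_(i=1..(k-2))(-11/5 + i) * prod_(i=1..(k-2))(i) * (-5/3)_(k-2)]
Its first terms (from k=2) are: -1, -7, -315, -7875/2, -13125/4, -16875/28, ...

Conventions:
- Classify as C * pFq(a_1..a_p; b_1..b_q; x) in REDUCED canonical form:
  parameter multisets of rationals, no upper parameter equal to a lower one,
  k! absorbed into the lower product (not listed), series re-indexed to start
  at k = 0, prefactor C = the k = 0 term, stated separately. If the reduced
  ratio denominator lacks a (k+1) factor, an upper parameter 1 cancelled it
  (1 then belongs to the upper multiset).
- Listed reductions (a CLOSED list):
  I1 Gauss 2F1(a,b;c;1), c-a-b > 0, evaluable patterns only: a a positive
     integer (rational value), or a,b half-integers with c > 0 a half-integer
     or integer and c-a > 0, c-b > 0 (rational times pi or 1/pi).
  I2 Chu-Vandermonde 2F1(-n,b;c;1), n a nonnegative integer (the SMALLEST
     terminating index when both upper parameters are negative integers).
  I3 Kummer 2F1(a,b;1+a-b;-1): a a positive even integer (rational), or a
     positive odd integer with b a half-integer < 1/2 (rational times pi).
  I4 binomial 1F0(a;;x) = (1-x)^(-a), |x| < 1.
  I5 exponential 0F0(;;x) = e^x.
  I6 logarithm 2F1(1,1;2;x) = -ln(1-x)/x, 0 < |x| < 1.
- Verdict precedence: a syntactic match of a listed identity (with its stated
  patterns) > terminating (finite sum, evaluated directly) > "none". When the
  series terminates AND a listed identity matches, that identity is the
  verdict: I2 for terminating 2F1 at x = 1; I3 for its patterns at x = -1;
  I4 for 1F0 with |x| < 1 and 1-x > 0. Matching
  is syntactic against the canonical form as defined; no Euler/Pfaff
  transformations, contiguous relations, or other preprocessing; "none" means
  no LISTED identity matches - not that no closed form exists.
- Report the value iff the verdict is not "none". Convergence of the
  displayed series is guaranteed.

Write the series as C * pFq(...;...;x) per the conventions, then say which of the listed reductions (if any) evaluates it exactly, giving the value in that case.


First insight: from the first term -1: the product of the first k integers (C = -1) is k!.
Consecutive-term ratio: r(k) = (-2) * (k-7) / [(k-5/3) (k-6/5) (k+1)] - poly over poly, x = (-2) from leading terms; C = -1 at k = 0.

At argument -2: a 1F2 with upper {-7}, lower {-5/3, -6/5}, scaled by C = -1. Verdict: terminating at k = 7: the factor (-7)_k kills every later term; summing the 8 survivors is exact. Sum: -1583379179/193648.


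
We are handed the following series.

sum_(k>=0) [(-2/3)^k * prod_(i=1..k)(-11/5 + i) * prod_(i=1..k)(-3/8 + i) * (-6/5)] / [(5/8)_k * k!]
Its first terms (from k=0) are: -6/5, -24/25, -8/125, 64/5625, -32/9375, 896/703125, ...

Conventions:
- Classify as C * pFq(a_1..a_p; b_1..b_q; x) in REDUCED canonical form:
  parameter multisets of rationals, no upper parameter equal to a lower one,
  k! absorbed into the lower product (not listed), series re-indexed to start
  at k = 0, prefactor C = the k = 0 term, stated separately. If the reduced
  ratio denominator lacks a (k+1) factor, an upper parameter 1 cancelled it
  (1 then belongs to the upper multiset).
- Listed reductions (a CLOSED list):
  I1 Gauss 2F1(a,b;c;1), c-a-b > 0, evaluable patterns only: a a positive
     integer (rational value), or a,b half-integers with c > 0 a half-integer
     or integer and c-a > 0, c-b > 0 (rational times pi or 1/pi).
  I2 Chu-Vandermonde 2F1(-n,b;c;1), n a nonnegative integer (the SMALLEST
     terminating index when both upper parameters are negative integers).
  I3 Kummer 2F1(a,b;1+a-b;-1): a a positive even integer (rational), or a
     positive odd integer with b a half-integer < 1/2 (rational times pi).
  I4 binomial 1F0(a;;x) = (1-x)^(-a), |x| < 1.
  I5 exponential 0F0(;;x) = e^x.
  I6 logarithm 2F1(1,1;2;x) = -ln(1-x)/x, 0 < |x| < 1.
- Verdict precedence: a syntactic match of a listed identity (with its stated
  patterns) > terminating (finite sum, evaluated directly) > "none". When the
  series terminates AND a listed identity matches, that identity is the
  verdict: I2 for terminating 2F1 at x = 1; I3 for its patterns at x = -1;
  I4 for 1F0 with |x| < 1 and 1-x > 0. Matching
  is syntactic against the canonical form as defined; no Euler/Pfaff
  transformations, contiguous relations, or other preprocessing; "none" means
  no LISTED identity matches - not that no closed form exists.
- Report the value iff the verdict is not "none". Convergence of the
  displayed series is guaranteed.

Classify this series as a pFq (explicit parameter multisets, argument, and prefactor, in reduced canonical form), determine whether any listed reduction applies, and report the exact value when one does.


Classification (C = -6/5): 1F0 with upper {-6/5}, lower {-}, argument x = -2/3. Verdict: the binomial series (I4) fires (the 1F0 binomial series: exponent 6/5, x = -2/3). Hence: (-6/5) * (5/3)^(6/5).

Key observation: t_0 = -6/5 here, and the running product (C = -6/5) telescopes to a rising factorial.
Term ratio: r(k) = (-2/3) * (k-6/5) / [(k+1)] - rational in k. x = (-2/3); t_0 = -6/5; negate the roots.


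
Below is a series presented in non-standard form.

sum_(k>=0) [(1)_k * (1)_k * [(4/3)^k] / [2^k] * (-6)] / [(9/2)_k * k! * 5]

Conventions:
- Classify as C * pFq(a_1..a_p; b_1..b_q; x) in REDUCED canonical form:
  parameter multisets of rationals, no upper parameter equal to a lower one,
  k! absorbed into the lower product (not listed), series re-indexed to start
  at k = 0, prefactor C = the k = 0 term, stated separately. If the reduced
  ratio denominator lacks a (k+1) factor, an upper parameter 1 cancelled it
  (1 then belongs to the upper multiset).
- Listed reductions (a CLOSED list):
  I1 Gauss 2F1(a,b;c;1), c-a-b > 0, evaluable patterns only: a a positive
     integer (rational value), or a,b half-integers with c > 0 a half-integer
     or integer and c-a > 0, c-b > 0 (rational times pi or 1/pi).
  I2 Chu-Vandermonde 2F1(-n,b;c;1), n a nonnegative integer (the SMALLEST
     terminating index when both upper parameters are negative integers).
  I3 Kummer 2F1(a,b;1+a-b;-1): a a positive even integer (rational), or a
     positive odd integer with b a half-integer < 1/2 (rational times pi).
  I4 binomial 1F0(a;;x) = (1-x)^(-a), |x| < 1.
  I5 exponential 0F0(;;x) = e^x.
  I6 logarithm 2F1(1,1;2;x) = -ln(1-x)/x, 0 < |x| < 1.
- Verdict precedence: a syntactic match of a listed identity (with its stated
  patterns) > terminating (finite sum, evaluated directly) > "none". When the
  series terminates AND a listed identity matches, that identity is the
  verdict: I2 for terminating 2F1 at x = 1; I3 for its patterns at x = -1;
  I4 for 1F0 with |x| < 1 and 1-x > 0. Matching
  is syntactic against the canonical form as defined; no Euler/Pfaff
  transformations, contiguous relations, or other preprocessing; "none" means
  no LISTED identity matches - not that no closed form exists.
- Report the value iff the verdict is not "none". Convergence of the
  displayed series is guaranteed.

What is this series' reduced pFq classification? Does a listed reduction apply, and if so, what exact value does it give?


Classification (C = -6/5): 2F1 with upper {1, 1}, lower {9/2}, argument x = 2/3. Verdict: none. Every listed pattern misses the 2F1 form at 2/3, upper {1, 1}.

Structural cue: from the first term -6/5: the constant factors (prefactor -6/5) combine into one prefactor.
Ratio: r(k) = (2/3) * (k+1) (k+1) / [(k+9/2) (k+1)] - rational; roots negated = parameters, x = (2/3), C = -6/5.


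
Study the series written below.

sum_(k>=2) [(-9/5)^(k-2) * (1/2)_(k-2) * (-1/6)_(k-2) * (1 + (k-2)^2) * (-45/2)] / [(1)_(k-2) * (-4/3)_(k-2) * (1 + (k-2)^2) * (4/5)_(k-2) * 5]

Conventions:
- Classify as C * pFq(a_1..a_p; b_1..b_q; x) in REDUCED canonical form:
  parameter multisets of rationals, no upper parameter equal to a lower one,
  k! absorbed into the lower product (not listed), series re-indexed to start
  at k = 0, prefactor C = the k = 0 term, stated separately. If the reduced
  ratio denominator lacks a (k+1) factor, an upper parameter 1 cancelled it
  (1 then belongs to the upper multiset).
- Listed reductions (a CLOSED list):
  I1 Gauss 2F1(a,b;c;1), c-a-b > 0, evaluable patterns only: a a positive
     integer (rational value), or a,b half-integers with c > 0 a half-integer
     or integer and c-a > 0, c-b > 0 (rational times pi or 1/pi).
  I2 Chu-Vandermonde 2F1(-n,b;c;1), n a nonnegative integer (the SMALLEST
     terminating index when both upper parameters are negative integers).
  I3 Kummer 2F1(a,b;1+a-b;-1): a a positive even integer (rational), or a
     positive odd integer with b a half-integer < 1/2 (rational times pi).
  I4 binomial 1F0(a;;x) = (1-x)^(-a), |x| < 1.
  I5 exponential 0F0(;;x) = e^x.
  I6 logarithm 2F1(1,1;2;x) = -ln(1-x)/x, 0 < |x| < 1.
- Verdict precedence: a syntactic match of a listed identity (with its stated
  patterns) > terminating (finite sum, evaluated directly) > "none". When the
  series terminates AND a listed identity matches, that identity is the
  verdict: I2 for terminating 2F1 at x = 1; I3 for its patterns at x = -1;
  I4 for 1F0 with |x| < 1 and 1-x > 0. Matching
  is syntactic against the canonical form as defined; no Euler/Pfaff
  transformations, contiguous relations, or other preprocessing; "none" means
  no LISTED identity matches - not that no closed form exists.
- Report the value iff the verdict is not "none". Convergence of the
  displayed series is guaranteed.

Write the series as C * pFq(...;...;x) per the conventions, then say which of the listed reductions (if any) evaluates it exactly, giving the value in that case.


Classification (C = -9/2): 2F2 with upper {-1/6, 1/2}, lower {-4/3, 4/5}, argument x = -9/5. Verdict: none - at argument -9/5 the multisets {-1/6, 1/2} ; {-4/3, 4/5} match no listed identity.

First insight: from the first term -9/2: the constant factors (C = -9/2, x = -9/5) combine into one prefactor.
Ratio: r(k) = (-9/5) * (k-1/6) (k+1/2) / [(k-4/3) (k+4/5) (k+1)] - rational in k. x = (-9/5); t_0 = -9/2; negate the roots.


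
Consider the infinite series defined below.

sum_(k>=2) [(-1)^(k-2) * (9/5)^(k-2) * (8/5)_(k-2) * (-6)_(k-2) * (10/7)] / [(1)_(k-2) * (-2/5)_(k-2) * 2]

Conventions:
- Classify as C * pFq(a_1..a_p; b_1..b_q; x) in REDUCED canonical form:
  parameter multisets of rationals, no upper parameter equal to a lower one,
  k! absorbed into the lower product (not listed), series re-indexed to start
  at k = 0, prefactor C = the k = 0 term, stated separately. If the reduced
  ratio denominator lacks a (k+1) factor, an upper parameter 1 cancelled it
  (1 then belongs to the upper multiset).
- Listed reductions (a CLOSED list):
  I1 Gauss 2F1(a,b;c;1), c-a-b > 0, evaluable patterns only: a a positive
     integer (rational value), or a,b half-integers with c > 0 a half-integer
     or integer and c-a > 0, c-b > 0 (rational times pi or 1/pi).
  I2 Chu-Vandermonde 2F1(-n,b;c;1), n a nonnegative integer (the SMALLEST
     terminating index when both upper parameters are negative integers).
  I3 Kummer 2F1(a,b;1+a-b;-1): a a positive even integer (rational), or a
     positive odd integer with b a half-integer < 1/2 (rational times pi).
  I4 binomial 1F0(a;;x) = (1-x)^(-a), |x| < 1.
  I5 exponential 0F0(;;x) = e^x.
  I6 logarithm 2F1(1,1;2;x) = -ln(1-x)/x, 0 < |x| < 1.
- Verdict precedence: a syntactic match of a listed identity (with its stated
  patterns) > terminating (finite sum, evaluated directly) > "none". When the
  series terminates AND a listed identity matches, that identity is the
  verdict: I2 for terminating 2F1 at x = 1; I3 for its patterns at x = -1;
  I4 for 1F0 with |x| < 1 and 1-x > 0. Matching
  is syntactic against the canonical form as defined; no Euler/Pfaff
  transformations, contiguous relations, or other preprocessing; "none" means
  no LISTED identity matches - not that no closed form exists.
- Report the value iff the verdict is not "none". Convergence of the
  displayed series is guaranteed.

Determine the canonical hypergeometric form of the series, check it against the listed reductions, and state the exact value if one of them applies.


Classification (C = 5/7): 2F1 with upper {-6, 8/5}, lower {-2/5}, argument x = -9/5. Verdict: terminating - the sum ends at index 6 because -6 is a negative integer; exact evaluation follows. Hence: -75234992/3125.

Key step: t_0 being 5/7, (1)_k (C = 5/7) is k! itself.
Ratio: r(k) = (-9/5) * (k-6) (k+8/5) / [(k-2/5) (k+1)] - rational in k, leading ratio (-9/5); with t_0 = 5/7, classification follows.
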